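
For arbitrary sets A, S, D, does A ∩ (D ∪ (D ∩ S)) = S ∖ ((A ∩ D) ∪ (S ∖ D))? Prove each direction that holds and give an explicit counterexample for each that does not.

(⟹) This inclusion fails. Take A = {1}, S = ∅, D = {1}; then 1 ∈ A ∩ (D ∪ (D ∩ S)) but 1 ∉ S ∖ ((A ∩ D) ∪ (S ∖ D)).

(⟸) This inclusion fails. Take A = ∅, S = {1}, D = {1}; then 1 ∈ S ∖ ((A ∩ D) ∪ (S ∖ D)) but 1 ∉ A ∩ (D ∪ (D ∩ S)).

Both inclusions fail.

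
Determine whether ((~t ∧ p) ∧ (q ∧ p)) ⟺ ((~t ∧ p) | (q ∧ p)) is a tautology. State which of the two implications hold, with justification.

(⇒) Assume the antecedent. If t is true, the antecedent cannot hold. If t is false, the antecedent forces (t = F, p = T, q = T), and (~t ∧ p) | (q ∧ p) holds there. Either way (~t ∧ p) | (q ∧ p) holds.

(⇐) This fails. Under t = F, p = T, q = F, the left side is false but the right side is true.

Only the forward direction holds.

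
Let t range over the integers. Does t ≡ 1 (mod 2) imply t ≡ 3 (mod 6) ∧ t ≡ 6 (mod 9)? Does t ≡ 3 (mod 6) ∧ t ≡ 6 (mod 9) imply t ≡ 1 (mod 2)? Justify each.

Only the converse holds.

(⟹) This fails: t = 1 gives 1 ≡ 1 (mod 2) but 1 ≡ 1 (mod 6), so the conjunction on the right does not hold.

(⟸) Conversely, if t ≡ 3 (mod 6) and t ≡ 6 (mod 9), then by the Chinese remainder theorem t ≡ 15 (mod 18). Since 15 ≡ 1 (mod 2) and 2 ∣ 18, we get t ≡ 1 (mod 2).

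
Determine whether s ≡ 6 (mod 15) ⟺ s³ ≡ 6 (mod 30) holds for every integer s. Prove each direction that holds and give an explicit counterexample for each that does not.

Forward direction. This fails: take s = 21. Then 21 ≡ 6 (mod 15), but 21³ = 9261 ≡ 21 (mod 30), not 6.

Converse. The residues r modulo 30 with r³ ≡ 6 (mod 30) are exactly {6}, and each is ≡ 6 (mod 15).

Only the reverse direction holds.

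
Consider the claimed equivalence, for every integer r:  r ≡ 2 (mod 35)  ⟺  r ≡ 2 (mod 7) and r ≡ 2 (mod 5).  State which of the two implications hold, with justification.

Both directions hold; the statement is true.

(→) Suppose r ≡ 2 (mod 35); write r = 35j + 2. Since 7 ∣ 35, reducing mod 7 gives r ≡ 2 (mod 7); since 5 ∣ 35, reducing mod 5 gives r ≡ 2 (mod 5).

(←) Conversely, if r ≡ 2 (mod 7) and r ≡ 2 (mod 5), then by the Chinese remainder theorem r ≡ 2 (mod 35). This is exactly r ≡ 2 (mod 35).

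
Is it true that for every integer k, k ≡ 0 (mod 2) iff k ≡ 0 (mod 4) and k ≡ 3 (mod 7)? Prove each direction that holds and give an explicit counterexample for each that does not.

(←) If k ≡ 0 (mod 4) and k ≡ 3 (mod 7), then by the Chinese remainder theorem k ≡ 24 (mod 28). Since 24 ≡ 0 (mod 2) and 2 ∣ 28, we get k ≡ 0 (mod 2).

(→) This fails: k = 0 gives 0 ≡ 0 (mod 2) but 0 ≡ 0 (mod 7), so the conjunction on the right does not hold.

Not equivalent: only (⇐) holds.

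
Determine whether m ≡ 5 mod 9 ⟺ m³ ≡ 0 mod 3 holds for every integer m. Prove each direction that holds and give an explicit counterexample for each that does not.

Both directions fail.

(⇒) This fails: take m = 5. Then 5 ≡ 5 (mod 9), but 5³ = 125 ≡ 2 (mod 3), not 0.

(⇐) This fails: take m = 0. Then 0³ = 0 ≡ 0 (mod 3), yet 0 ≡ 0 (mod 9), not 5.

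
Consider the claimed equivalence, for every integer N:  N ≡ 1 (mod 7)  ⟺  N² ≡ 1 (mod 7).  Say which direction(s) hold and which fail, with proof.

Only the forward implication holds.

(⇒) Suppose N ≡ 1 (mod 7). Write N = 7j + 1. Then (7j + 1)² = 49j² + 14j + 1 = 7(7j² + 2j) + 1, so N² ≡ 1 (mod 7).

(⇐) This fails: take N = 6. Then 6² = 36 ≡ 1 (mod 7), yet 6 ≡ 6 (mod 7), not 1.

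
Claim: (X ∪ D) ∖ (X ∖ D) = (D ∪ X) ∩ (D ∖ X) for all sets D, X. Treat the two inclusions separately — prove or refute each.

Forward inclusion. This inclusion fails. Take D = {1}, X = {1}; then 1 ∈ (X ∪ D) ∖ (X ∖ D) but 1 ∉ (D ∪ X) ∩ (D ∖ X).

Reverse inclusion. Let x ∈ (D ∪ X) ∩ (D ∖ X). Then x ∈ D and x ∉ X, from which x ∈ (X ∪ D) ∖ (X ∖ D).

(⊆) fails; (⊇) holds.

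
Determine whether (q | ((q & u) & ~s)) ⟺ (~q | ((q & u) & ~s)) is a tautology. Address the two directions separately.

Neither direction holds.

Forward direction. This fails. Under q = T, u = F, s = F, the left side is true but the right side is false.

Converse. This fails. Under q = F, u = F, s = F, the left side is false but the right side is true.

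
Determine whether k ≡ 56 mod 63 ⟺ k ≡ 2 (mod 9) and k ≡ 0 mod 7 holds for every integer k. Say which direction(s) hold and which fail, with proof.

Both directions hold.

Forward direction. Suppose k ≡ 56 (mod 63); write k = 63j + 56. Since 9 ∣ 63, reducing mod 9 gives k ≡ 56 ≡ 2 (mod 9); since 7 ∣ 63, reducing mod 7 gives k ≡ 56 ≡ 0 (mod 7).

Converse. If k ≡ 2 (mod 9) and k ≡ 0 (mod 7), then by the Chinese remainder theorem k ≡ 56 (mod 63). This is exactly k ≡ 56 (mod 63).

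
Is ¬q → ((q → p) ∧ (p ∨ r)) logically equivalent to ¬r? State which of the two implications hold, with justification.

Neither implication holds.

(⟹) This fails. Under q = F, r = T, p = F, the left side is true but the right side is false.

(⟸) This fails. Under q = F, r = F, p = F, the left side is false but the right side is true.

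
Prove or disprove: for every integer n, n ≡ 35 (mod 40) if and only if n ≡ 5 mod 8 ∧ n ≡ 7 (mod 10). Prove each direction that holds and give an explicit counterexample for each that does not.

Both directions fail.

[⇒] This fails: n = 35 gives 35 ≡ 35 (mod 40) but 35 ≡ 3 (mod 8), so the conjunction on the right does not hold.

[⇐] This fails: n = 37 satisfies both congruences on the right (37 ≡ 5 mod 8 and 37 ≡ 7 mod 10) yet 37 ≡ 37 (mod 40), not 35.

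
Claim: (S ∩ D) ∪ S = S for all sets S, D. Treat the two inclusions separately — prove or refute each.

Both inclusions hold.

(⟸) Let x ∈ S. Then either x ∈ S and x ∉ D; or x ∈ S ∩ D. In each case x ∈ (S ∩ D) ∪ S, so S ⊆ (S ∩ D) ∪ S.

(⟹) Let x ∈ (S ∩ D) ∪ S. Then either x ∈ S and x ∉ D; or x ∈ S ∩ D. In each case x ∈ S, so (S ∩ D) ∪ S ⊆ S.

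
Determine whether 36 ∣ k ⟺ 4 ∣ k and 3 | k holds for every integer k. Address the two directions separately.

[⇒] If 36 ∣ k, write k = 36q. Since 36 = 9·4, k = 4·(9q), so 4 ∣ k; and since 36 = 12·3, k = 3·(12q), so 3 ∣ k.

[⇐] This fails: take k = 12. Both 4 ∣ 12 and 3 ∣ 12, yet 12 is not a multiple of 36 (since 12 = 0·36 + 12), so 36 ∤ 12.

Not equivalent: only (⇒) holds.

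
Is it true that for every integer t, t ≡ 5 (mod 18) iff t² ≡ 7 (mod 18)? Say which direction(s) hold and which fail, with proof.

The forward direction holds; the converse fails.

Forward direction. Suppose t ≡ 5 (mod 18). Write t = 18j + 5. Then (18j + 5)² = 324j² + 180j + 25 = 18(18j² + 10j + 1) + 7, so t² ≡ 7 (mod 18).

Converse. This fails: take t = 13. Then 13² = 169 ≡ 7 (mod 18), yet 13 ≡ 13 (mod 18), not 5.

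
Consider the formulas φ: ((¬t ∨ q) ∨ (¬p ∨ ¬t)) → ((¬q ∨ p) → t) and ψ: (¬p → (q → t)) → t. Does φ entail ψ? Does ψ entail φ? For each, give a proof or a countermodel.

(⟹) Assume the antecedent. If t is true, (¬p → (q → t)) → t reduces to true regardless of the other variables. If t is false, the antecedent forces (p = F, q = T, t = F), and (¬p → (q → t)) → t holds there. Either way (¬p → (q → t)) → t holds.

(⟸) Assume the antecedent. If t is true, the consequent reduces to true regardless of the other variables. If t is false, the antecedent forces (p = F, q = T, t = F), and the consequent holds there. Either way the consequent holds.

Both directions hold.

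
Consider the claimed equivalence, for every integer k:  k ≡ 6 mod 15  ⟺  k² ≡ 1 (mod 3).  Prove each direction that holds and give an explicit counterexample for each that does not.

(→) This fails: take k = 6. Then 6 ≡ 6 (mod 15), but 6² = 36 ≡ 0 (mod 3), not 1.

(←) This fails: take k = 1. Then 1² = 1 ≡ 1 (mod 3), yet 1 ≡ 1 (mod 15), not 6.

Neither direction holds.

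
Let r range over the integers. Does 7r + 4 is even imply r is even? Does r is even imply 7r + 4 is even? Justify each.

(⇒) Suppose 7r + 4 is even. Since 7 is odd, 7r and r have the same parity, so 7r + 4 ≡ r + 4 (mod 2). As 4 is even, 7r + 4 is even exactly when r is even. Thus r is even.

(⇐) Conversely, suppose r is even; write r = 2j. Then 7r + 4 = 7·(2j) + 4 = 2·7j + 4, which is even.

Both directions hold.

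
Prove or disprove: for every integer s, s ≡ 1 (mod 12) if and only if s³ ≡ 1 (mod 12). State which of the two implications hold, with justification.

(⇐) Suppose s³ ≡ 1 (mod 12). The only residue r in {0, …, 11} with r³ ≡ 1 (mod 12) is r = 1, so s ≡ 1 (mod 12).

(⇒) Suppose s ≡ 1 (mod 12). Write s = 12j + 1. Then (12j + 1)³ = 1728j³ + 432j² + 36j + 1 = 12(144j³ + 36j² + 3j) + 1, so s³ ≡ 1 (mod 12).

Both directions hold.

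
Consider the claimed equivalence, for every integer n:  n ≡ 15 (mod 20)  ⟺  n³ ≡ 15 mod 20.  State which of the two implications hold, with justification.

(←) Suppose n³ ≡ 15 (mod 20). The only residue r in {0, …, 19} with r³ ≡ 15 (mod 20) is r = 15, so n ≡ 15 (mod 20).

(→) Suppose n ≡ 15 (mod 20). Write n = 20j + 15. Then (20j + 15)³ = 8000j³ + 18000j² + 13500j + 3375 = 20(400j³ + 900j² + 675j + 168) + 15, so n³ ≡ 15 (mod 20).

Both directions hold; the statement is true.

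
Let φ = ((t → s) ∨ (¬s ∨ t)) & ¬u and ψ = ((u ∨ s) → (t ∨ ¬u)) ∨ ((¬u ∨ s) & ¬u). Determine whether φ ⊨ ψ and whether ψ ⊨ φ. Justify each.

Only the forward implication holds.

(⇒) Assume the antecedent. If s is true, the antecedent forces (s = T, u = F, t = F) or (s = T, u = F, t = T), and the consequent holds there. If s is false, the antecedent forces (s = F, u = F, t = F) or (s = F, u = F, t = T), and the consequent holds there. Either way the consequent holds.

(⇐) This fails. Under s = F, u = T, t = T, the left side is false but the right side is true.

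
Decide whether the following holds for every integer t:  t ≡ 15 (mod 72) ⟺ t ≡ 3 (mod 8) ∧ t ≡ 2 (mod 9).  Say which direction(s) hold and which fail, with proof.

[⇒] This fails: t = 15 gives 15 ≡ 15 (mod 72) but 15 ≡ 7 (mod 8), so the conjunction on the right does not hold.

[⇐] This fails: t = 11 satisfies both congruences on the right (11 ≡ 3 mod 8 and 11 ≡ 2 mod 9) yet 11 ≡ 11 (mod 72), not 15.

Neither implication holds.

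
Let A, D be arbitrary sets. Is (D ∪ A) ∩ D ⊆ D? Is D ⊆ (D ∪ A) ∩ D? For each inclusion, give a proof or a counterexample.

The two sets are equal.

(⊇) Let x ∈ D. Then either x ∈ D and x ∉ A; or x ∈ A ∩ D. In each case x ∈ (D ∪ A) ∩ D, so D ⊆ (D ∪ A) ∩ D.

(⊆) Let x ∈ (D ∪ A) ∩ D. Then either x ∈ D and x ∉ A; or x ∈ A ∩ D. In each case x ∈ D, so (D ∪ A) ∩ D ⊆ D.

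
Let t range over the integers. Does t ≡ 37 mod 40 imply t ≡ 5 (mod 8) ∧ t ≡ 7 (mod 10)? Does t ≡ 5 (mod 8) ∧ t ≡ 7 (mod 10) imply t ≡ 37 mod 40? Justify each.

(⇒) Suppose t ≡ 37 (mod 40); write t = 40j + 37. Since 8 ∣ 40, reducing mod 8 gives t ≡ 37 ≡ 5 (mod 8); since 10 ∣ 40, reducing mod 10 gives t ≡ 37 ≡ 7 (mod 10).

(⇐) Conversely, if t ≡ 5 (mod 8) and t ≡ 7 (mod 10), then by the Chinese remainder theorem t ≡ 37 (mod 40). This is exactly t ≡ 37 (mod 40).

Both implications hold.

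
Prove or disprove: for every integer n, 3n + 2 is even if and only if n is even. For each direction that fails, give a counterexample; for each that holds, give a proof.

Both implications hold.

(⇒) Suppose 3n + 2 is even. Since 3 is odd, 3n and n have the same parity, so 3n + 2 ≡ n + 2 (mod 2). As 2 is even, 3n + 2 is even exactly when n is even. Thus n is even.

(⇐) Conversely, suppose n is even; write n = 2j. Then 3n + 2 = 3·(2j) + 2 = 2·3j + 2, which is even.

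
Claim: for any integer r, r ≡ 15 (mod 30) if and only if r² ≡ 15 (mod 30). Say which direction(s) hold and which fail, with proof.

(⇒) Suppose r ≡ 15 (mod 30). Write r = 30j + 15. Then (30j + 15)² = 900j² + 900j + 225 = 30(30j² + 30j + 7) + 15, so r² ≡ 15 (mod 30).

(⇐) Conversely, suppose r² ≡ 15 (mod 30). The only residue r in {0, …, 29} with r² ≡ 15 (mod 30) is r = 15, so r ≡ 15 (mod 30).

Both directions hold.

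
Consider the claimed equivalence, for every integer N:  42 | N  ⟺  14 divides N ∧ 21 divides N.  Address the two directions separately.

Equivalent; both directions hold.

(⇒) If 42 ∣ N, write N = 42q. Since 42 = 3·14, N = 14·(3q), so 14 ∣ N; and since 42 = 2·21, N = 21·(2q), so 21 ∣ N.

(⇐) Suppose 14 ∣ N and 21 ∣ N. Any common multiple of 14 and 21 is a multiple of their lcm; here lcm(14, 21) = 14·21/gcd(14, 21) = 294/7 = 42, so 42 ∣ N.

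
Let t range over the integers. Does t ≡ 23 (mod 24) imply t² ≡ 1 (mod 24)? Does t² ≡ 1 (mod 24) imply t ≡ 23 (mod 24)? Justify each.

(⟹) Suppose t ≡ 23 (mod 24). Write t = 24j + 23. Then (24j + 23)² = 576j² + 1104j + 529 = 24(24j² + 46j + 22) + 1, so t² ≡ 1 (mod 24).

(⟸) This fails: take t = 1. Then 1² = 1 ≡ 1 (mod 24), yet 1 ≡ 1 (mod 24), not 23.

The forward direction holds; the converse fails.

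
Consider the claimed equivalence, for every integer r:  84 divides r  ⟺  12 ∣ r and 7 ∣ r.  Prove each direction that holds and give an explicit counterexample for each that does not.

Both directions hold; the statement is true.

(⇒) If 84 ∣ r, write r = 84q. Since 84 = 7·12, r = 12·(7q), so 12 ∣ r; and since 84 = 12·7, r = 7·(12q), so 7 ∣ r.

(⇐) Suppose 12 ∣ r and 7 ∣ r. Any common multiple of 12 and 7 is a multiple of their lcm; here gcd(12, 7) = 1, so lcm(12, 7) = 12·7 = 84, so 84 ∣ r.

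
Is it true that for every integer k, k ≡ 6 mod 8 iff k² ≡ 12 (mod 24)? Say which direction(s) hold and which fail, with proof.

Neither direction holds.

Forward direction. This fails: take k = 14. Then 14 ≡ 6 (mod 8), but 14² = 196 ≡ 4 (mod 24), not 12.

Converse. This fails: take k = 18. Then 18² = 324 ≡ 12 (mod 24), yet 18 ≡ 2 (mod 8), not 6.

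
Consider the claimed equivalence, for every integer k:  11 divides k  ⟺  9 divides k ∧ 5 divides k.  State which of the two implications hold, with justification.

Both directions fail.

(⟹) This fails: take k = 11. Certainly 11 ∣ 11, but 9 ∤ 11.

(⟸) This fails: take k = 45. Both 9 ∣ 45 and 5 ∣ 45, yet 45 is not a multiple of 11 (since 45 = 4·11 + 1), so 11 ∤ 45.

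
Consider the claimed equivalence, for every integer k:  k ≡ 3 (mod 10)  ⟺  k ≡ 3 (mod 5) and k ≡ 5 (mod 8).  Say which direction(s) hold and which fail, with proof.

(⟹) This fails: k = 33 gives 33 ≡ 3 (mod 10) but 33 ≡ 1 (mod 8), so the conjunction on the right does not hold.

(⟸) Conversely, if k ≡ 3 (mod 5) and k ≡ 5 (mod 8), then by the Chinese remainder theorem k ≡ 13 (mod 40). Since 13 ≡ 3 (mod 10) and 10 ∣ 40, we get k ≡ 3 (mod 10).

Only the converse holds.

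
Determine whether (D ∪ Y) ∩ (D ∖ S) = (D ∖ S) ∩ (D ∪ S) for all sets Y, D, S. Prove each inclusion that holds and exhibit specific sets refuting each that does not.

Both inclusions hold; the sets are equal.

(⊆) Let x ∈ (D ∪ Y) ∩ (D ∖ S). Then either x ∈ D and x ∉ Y, S; or x ∈ Y ∩ D and x ∉ S. In each case x ∈ (D ∖ S) ∩ (D ∪ S), so (D ∪ Y) ∩ (D ∖ S) ⊆ (D ∖ S) ∩ (D ∪ S).

(⊇) Let x ∈ (D ∖ S) ∩ (D ∪ S). Then either x ∈ D and x ∉ Y, S; or x ∈ Y ∩ D and x ∉ S. In each case x ∈ (D ∪ Y) ∩ (D ∖ S), so (D ∖ S) ∩ (D ∪ S) ⊆ (D ∪ Y) ∩ (D ∖ S).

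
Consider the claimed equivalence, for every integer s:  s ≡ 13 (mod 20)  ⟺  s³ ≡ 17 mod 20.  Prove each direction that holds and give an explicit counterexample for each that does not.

[⇒] Suppose s ≡ 13 (mod 20). Write s = 20j + 13. Then (20j + 13)³ = 8000j³ + 15600j² + 10140j + 2197 = 20(400j³ + 780j² + 507j + 109) + 17, so s³ ≡ 17 (mod 20).

[⇐] Conversely, suppose s³ ≡ 17 (mod 20). The only residue r in {0, …, 19} with r³ ≡ 17 (mod 20) is r = 13, so s ≡ 13 (mod 20).

Both directions hold; the statement is true.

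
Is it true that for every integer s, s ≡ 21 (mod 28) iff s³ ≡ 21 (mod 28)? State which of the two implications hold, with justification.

(⇒) Suppose s ≡ 21 (mod 28). Write s = 28j + 21. Then (28j + 21)³ = 21952j³ + 49392j² + 37044j + 9261 = 28(784j³ + 1764j² + 1323j + 330) + 21, so s³ ≡ 21 (mod 28).

(⇐) Conversely, suppose s³ ≡ 21 (mod 28). The only residue r in {0, …, 27} with r³ ≡ 21 (mod 28) is r = 21, so s ≡ 21 (mod 28).

Equivalent; both directions hold.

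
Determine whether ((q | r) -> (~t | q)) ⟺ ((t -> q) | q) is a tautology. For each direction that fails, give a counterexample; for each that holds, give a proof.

(⇒) fails; (⇐) holds.

(⇐) Assume the antecedent. If q is true, (q | r) -> (~t | q) reduces to true regardless of the other variables. If q is false, the antecedent forces (q = F, t = F, r = F) or (q = F, t = F, r = T), and (q | r) -> (~t | q) holds there. Either way (q | r) -> (~t | q) holds.

(⇒) This fails. Under q = F, t = T, r = F, the left side is true but the right side is false.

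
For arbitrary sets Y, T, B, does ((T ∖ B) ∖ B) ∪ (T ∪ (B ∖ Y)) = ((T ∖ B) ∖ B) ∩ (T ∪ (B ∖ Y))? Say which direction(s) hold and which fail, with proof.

(⊆) fails; (⊇) holds.

Forward inclusion. This inclusion fails. Take Y = ∅, T = ∅, B = {1}; then 1 ∈ ((T ∖ B) ∖ B) ∪ (T ∪ (B ∖ Y)) but 1 ∉ ((T ∖ B) ∖ B) ∩ (T ∪ (B ∖ Y)).

Reverse inclusion. Let x ∈ ((T ∖ B) ∖ B) ∩ (T ∪ (B ∖ Y)). Then either x ∈ T and x ∉ Y, B; or x ∈ Y ∩ T and x ∉ B. In each case x ∈ ((T ∖ B) ∖ B) ∪ (T ∪ (B ∖ Y)), so ((T ∖ B) ∖ B) ∩ (T ∪ (B ∖ Y)) ⊆ ((T ∖ B) ∖ B) ∪ (T ∪ (B ∖ Y)).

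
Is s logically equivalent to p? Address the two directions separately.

Both directions fail.

(→) This fails. Under p = F, s = T, the left side is true but the right side is false.

(←) This fails. Under p = T, s = F, the left side is false but the right side is true.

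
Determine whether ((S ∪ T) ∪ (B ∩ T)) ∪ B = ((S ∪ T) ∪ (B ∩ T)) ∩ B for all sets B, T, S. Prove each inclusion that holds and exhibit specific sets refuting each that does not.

(⊆) This inclusion fails. Take B = {1}, T = ∅, S = ∅; then 1 ∈ ((S ∪ T) ∪ (B ∩ T)) ∪ B but 1 ∉ ((S ∪ T) ∪ (B ∩ T)) ∩ B.

(⊇) Let x ∈ ((S ∪ T) ∪ (B ∩ T)) ∩ B. Then either x ∈ B ∩ T and x ∉ S; or x ∈ B ∩ S and x ∉ T; or x ∈ B ∩ T ∩ S. In each case x ∈ ((S ∪ T) ∪ (B ∩ T)) ∪ B, so ((S ∪ T) ∪ (B ∩ T)) ∩ B ⊆ ((S ∪ T) ∪ (B ∩ T)) ∪ B.

Only the reverse inclusion holds.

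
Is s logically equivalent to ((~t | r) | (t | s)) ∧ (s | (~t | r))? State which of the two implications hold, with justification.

Forward direction. Assume the antecedent. If t is true, the antecedent forces (t = T, s = T, r = F) or (t = T, s = T, r = T), and the consequent holds there. If t is false, the consequent reduces to true regardless of the other variables. Either way the consequent holds.

Converse. This fails. Under t = F, s = F, r = F, the left side is false but the right side is true.

Only the forward implication holds.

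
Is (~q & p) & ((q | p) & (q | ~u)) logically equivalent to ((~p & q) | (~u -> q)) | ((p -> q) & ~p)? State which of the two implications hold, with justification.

(⇒) fails and (⇐) fails.

(⟹) This fails. Under p = T, u = F, q = F, the left side is true but the right side is false.

(⟸) This fails. Under p = F, u = F, q = F, the left side is false but the right side is true.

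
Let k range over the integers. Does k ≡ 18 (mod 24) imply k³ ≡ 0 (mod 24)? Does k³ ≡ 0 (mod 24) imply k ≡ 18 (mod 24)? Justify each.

Only the forward direction holds.

[⇒] Suppose k ≡ 18 (mod 24). Write k = 24j + 18. Then (24j + 18)³ = 13824j³ + 31104j² + 23328j + 5832 = 24(576j³ + 1296j² + 972j + 243) + 0, so k³ ≡ 0 (mod 24).

[⇐] This fails: take k = 0. Then 0³ = 0 ≡ 0 (mod 24), yet 0 ≡ 0 (mod 24), not 18.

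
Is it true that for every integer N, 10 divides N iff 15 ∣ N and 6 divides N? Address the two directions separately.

The forward direction fails; the converse holds.

(→) This fails: take N = 10. Certainly 10 ∣ 10, but 15 ∤ 10.

(←) Suppose 15 ∣ N and 6 ∣ N. Any common multiple of 15 and 6 is a multiple of their lcm; here lcm(15, 6) = 15·6/gcd(15, 6) = 90/3 = 30, so 30 ∣ N. Since 10 ∣ 30, it follows that 10 ∣ N.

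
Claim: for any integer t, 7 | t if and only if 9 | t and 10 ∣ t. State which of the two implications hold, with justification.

Neither direction holds.

(⇒) This fails: take t = 7. Certainly 7 ∣ 7, but 9 ∤ 7.

(⇐) This fails: take t = 90. Both 9 ∣ 90 and 10 ∣ 90, yet 90 is not a multiple of 7 (since 90 = 12·7 + 6), so 7 ∤ 90.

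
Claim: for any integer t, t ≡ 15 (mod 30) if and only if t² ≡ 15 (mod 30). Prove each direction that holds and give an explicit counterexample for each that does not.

Forward direction. Suppose t ≡ 15 (mod 30). Write t = 30j + 15. Then (30j + 15)² = 900j² + 900j + 225 = 30(30j² + 30j + 7) + 15, so t² ≡ 15 (mod 30).

Converse. Suppose t² ≡ 15 (mod 30). The only residue r in {0, …, 29} with r² ≡ 15 (mod 30) is r = 15, so t ≡ 15 (mod 30).

Both directions hold.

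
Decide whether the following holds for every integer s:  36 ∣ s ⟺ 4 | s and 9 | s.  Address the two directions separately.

[⇐] Suppose 4 ∣ s and 9 ∣ s. Any common multiple of 4 and 9 is a multiple of their lcm; here gcd(4, 9) = 1, so lcm(4, 9) = 4·9 = 36, so 36 ∣ s.

[⇒] If 36 ∣ s, write s = 36q. Since 36 = 9·4, s = 4·(9q), so 4 ∣ s; and since 36 = 4·9, s = 9·(4q), so 9 ∣ s.

Both directions hold; the statement is true.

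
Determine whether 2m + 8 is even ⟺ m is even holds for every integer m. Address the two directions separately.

Forward direction. This fails: take m = 7. Then 2m + 8 = 22, which is even, yet m = 7 is odd, not even.

Converse. Suppose m is even. Since 2 is even, 2m is even for every m, so 2m + 8 has the same parity as 8, which is even. Hence 2m + 8 is even.

Only the reverse direction holds.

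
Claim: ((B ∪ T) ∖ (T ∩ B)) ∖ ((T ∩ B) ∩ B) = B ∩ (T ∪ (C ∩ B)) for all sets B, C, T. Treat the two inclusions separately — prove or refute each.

Neither inclusion holds.

(⟹) This inclusion fails. Take B = {1}, C = ∅, T = ∅; then 1 ∈ ((B ∪ T) ∖ (T ∩ B)) ∖ ((T ∩ B) ∩ B) but 1 ∉ B ∩ (T ∪ (C ∩ B)).

(⟸) This inclusion fails. Take B = {1}, C = ∅, T = {1}; then 1 ∈ B ∩ (T ∪ (C ∩ B)) but 1 ∉ ((B ∪ T) ∖ (T ∩ B)) ∖ ((T ∩ B) ∩ B).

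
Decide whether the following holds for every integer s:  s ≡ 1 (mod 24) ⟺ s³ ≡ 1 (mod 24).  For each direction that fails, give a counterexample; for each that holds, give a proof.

The biconditional holds.

(⟸) Suppose s³ ≡ 1 (mod 24). The only residue r in {0, …, 23} with r³ ≡ 1 (mod 24) is r = 1, so s ≡ 1 (mod 24).

(⟹) Suppose s ≡ 1 (mod 24). Write s = 24j + 1. Then (24j + 1)³ = 13824j³ + 1728j² + 72j + 1 = 24(576j³ + 72j² + 3j) + 1, so s³ ≡ 1 (mod 24).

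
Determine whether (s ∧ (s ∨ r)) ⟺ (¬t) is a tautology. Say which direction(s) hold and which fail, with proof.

Forward direction. This fails. Under r = F, t = T, s = T, the left side is true but the right side is false.

Converse. This fails. Under r = F, t = F, s = F, the left side is false but the right side is true.

Neither implication holds.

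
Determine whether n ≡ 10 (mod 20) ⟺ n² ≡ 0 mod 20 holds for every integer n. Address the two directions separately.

Forward direction. Suppose n ≡ 10 (mod 20). Write n = 20j + 10. Then (20j + 10)² = 400j² + 400j + 100 = 20(20j² + 20j + 5) + 0, so n² ≡ 0 (mod 20).

Converse. This fails: take n = 0. Then 0² = 0 ≡ 0 (mod 20), yet 0 ≡ 0 (mod 20), not 10.

The forward direction holds; the converse fails.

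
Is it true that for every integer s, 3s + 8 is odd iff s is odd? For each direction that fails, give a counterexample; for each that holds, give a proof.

Forward direction. Suppose 3s + 8 is odd. Since 3 is odd, 3s and s have the same parity, so 3s + 8 ≡ s + 8 (mod 2). As 8 is even, 3s + 8 is odd exactly when s is odd. Thus s is odd.

Converse. Suppose s is odd; write s = 2j + 1. Then 3s + 8 = 3·(2j + 1) + 8 = 2·3j + 11, which is odd.

The biconditional holds.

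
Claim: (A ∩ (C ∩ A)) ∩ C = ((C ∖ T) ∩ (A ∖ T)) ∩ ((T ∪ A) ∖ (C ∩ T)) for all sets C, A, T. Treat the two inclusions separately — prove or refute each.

(⊆) This inclusion fails. Take C = {1}, A = {1}, T = {1}; then 1 ∈ (A ∩ (C ∩ A)) ∩ C but 1 ∉ ((C ∖ T) ∩ (A ∖ T)) ∩ ((T ∪ A) ∖ (C ∩ T)).

(⊇) Let x ∈ ((C ∖ T) ∩ (A ∖ T)) ∩ ((T ∪ A) ∖ (C ∩ T)). Then x ∈ C ∩ A and x ∉ T, from which x ∈ (A ∩ (C ∩ A)) ∩ C.

The sets are not equal: only the reverse inclusion holds.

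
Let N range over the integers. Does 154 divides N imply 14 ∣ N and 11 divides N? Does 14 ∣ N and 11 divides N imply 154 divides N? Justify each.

The biconditional holds.

(⟹) If 154 ∣ N, write N = 154q. Since 154 = 11·14, N = 14·(11q), so 14 ∣ N; and since 154 = 14·11, N = 11·(14q), so 11 ∣ N.

(⟸) Suppose 14 ∣ N and 11 ∣ N. Any common multiple of 14 and 11 is a multiple of their lcm; here gcd(14, 11) = 1, so lcm(14, 11) = 14·11 = 154, so 154 ∣ N.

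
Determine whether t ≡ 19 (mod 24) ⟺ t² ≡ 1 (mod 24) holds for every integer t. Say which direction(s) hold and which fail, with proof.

Converse. This fails: take t = 1. Then 1² = 1 ≡ 1 (mod 24), yet 1 ≡ 1 (mod 24), not 19.

Forward direction. Suppose t ≡ 19 (mod 24). Write t = 24j + 19. Then (24j + 19)² = 576j² + 912j + 361 = 24(24j² + 38j + 15) + 1, so t² ≡ 1 (mod 24).

Not equivalent: only (⇒) holds.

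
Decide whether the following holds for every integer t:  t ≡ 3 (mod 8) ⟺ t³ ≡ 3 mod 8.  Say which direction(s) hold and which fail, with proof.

The biconditional holds.

(⟹) Suppose t ≡ 3 (mod 8). Write t = 8j + 3. Then (8j + 3)³ = 512j³ + 576j² + 216j + 27 = 8(64j³ + 72j² + 27j + 3) + 3, so t³ ≡ 3 (mod 8).

(⟸) Conversely, suppose t³ ≡ 3 (mod 8). The only residue r in {0, …, 7} with r³ ≡ 3 (mod 8) is r = 3, so t ≡ 3 (mod 8).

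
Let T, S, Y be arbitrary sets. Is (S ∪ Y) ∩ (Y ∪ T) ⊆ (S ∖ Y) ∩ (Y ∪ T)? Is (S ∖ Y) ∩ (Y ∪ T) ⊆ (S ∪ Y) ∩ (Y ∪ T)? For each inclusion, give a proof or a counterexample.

(⊆) This inclusion fails. Take T = ∅, S = ∅, Y = {1}; then 1 ∈ (S ∪ Y) ∩ (Y ∪ T) but 1 ∉ (S ∖ Y) ∩ (Y ∪ T).

(⊇) Let x ∈ (S ∖ Y) ∩ (Y ∪ T). Then x ∈ T ∩ S and x ∉ Y, from which x ∈ (S ∪ Y) ∩ (Y ∪ T).

(⊆) fails; (⊇) holds.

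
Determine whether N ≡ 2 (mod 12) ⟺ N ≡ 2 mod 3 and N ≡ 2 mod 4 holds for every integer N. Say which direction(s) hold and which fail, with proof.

Both directions hold; the statement is true.

(→) Suppose N ≡ 2 (mod 12); write N = 12j + 2. Since 3 ∣ 12, reducing mod 3 gives N ≡ 2 (mod 3); since 4 ∣ 12, reducing mod 4 gives N ≡ 2 (mod 4).

(←) Conversely, if N ≡ 2 (mod 3) and N ≡ 2 (mod 4), then by the Chinese remainder theorem N ≡ 2 (mod 12). This is exactly N ≡ 2 (mod 12).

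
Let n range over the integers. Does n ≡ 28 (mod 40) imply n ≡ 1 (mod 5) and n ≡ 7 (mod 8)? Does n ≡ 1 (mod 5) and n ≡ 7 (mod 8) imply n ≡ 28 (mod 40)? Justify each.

Both directions fail.

[⇒] This fails: n = 28 gives 28 ≡ 28 (mod 40) but 28 ≡ 3 (mod 5), so the conjunction on the right does not hold.

[⇐] This fails: n = 31 satisfies both congruences on the right (31 ≡ 1 mod 5 and 31 ≡ 7 mod 8) yet 31 ≡ 31 (mod 40), not 28.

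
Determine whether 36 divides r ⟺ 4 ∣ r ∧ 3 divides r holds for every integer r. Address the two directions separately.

Forward direction. If 36 ∣ r, write r = 36q. Since 36 = 9·4, r = 4·(9q), so 4 ∣ r; and since 36 = 12·3, r = 3·(12q), so 3 ∣ r.

Converse. This fails: take r = 12. Both 4 ∣ 12 and 3 ∣ 12, yet 12 is not a multiple of 36 (since 12 = 0·36 + 12), so 36 ∤ 12.

(⇒) holds; (⇐) fails.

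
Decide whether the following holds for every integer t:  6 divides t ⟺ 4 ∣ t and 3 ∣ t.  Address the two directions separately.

Only the converse holds.

[⇒] This fails: take t = 6. Certainly 6 ∣ 6, but 4 ∤ 6.

[⇐] Suppose 4 ∣ t and 3 ∣ t. Any common multiple of 4 and 3 is a multiple of their lcm; here gcd(4, 3) = 1, so lcm(4, 3) = 4·3 = 12, so 12 ∣ t. Since 6 ∣ 12, it follows that 6 ∣ t.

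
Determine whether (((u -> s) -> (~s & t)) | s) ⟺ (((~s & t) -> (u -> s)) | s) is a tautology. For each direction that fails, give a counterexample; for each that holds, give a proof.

Both directions fail.

(⇒) This fails. Under s = F, t = T, u = T, the left side is true but the right side is false.

(⇐) This fails. Under s = F, t = F, u = F, the left side is false but the right side is true.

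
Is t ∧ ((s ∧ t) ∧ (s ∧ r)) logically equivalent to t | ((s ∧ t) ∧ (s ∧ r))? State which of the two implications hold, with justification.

Only the forward implication holds.

Forward direction. Assume the antecedent. If s is true, the antecedent forces (s = T, t = T, r = T), and t | ((s ∧ t) ∧ (s ∧ r)) holds there. If s is false, the antecedent cannot hold. Either way t | ((s ∧ t) ∧ (s ∧ r)) holds.

Converse. This fails. Under s = F, t = T, r = F, the left side is false but the right side is true.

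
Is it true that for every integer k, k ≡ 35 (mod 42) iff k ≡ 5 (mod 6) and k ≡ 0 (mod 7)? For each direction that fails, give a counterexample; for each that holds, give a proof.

Both directions hold.

[⇒] Suppose k ≡ 35 (mod 42); write k = 42j + 35. Since 6 ∣ 42, reducing mod 6 gives k ≡ 35 ≡ 5 (mod 6); since 7 ∣ 42, reducing mod 7 gives k ≡ 35 ≡ 0 (mod 7).

[⇐] Conversely, if k ≡ 5 (mod 6) and k ≡ 0 (mod 7), then by the Chinese remainder theorem k ≡ 35 (mod 42). This is exactly k ≡ 35 (mod 42).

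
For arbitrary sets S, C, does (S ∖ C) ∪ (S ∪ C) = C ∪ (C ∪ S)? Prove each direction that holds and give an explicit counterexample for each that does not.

Both inclusions hold.

(⟹) Let x ∈ (S ∖ C) ∪ (S ∪ C). Then either x ∈ S and x ∉ C; or x ∈ C and x ∉ S; or x ∈ S ∩ C. In each case x ∈ C ∪ (C ∪ S), so (S ∖ C) ∪ (S ∪ C) ⊆ C ∪ (C ∪ S).

(⟸) Let x ∈ C ∪ (C ∪ S). Then either x ∈ S and x ∉ C; or x ∈ C and x ∉ S; or x ∈ S ∩ C. In each case x ∈ (S ∖ C) ∪ (S ∪ C), so C ∪ (C ∪ S) ⊆ (S ∖ C) ∪ (S ∪ C).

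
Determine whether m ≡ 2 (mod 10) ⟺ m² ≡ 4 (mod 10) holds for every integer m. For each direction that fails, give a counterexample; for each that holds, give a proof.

(⇒) holds; (⇐) fails.

(⇒) Suppose m ≡ 2 (mod 10). Write m = 10j + 2. Then (10j + 2)² = 100j² + 40j + 4 = 10(10j² + 4j) + 4, so m² ≡ 4 (mod 10).

(⇐) This fails: take m = 8. Then 8² = 64 ≡ 4 (mod 10), yet 8 ≡ 8 (mod 10), not 2.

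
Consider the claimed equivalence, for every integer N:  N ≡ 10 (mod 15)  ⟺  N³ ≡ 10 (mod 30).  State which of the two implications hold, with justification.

(⇐) The residues r modulo 30 with r³ ≡ 10 (mod 30) are exactly {10}, and each is ≡ 10 (mod 15).

(⇒) This fails: take N = 25. Then 25 ≡ 10 (mod 15), but 25³ = 15625 ≡ 25 (mod 30), not 10.

Only the reverse direction holds.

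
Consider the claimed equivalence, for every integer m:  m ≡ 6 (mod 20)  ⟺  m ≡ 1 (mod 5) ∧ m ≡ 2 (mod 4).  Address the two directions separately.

(⇒) Suppose m ≡ 6 (mod 20); write m = 20j + 6. Since 5 ∣ 20, reducing mod 5 gives m ≡ 6 ≡ 1 (mod 5); since 4 ∣ 20, reducing mod 4 gives m ≡ 6 ≡ 2 (mod 4).

(⇐) Conversely, if m ≡ 1 (mod 5) and m ≡ 2 (mod 4), then by the Chinese remainder theorem m ≡ 6 (mod 20). This is exactly m ≡ 6 (mod 20).

Both directions hold.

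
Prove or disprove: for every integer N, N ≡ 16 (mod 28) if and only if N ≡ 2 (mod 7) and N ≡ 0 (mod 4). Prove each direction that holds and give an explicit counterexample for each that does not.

Both implications hold.

(→) Suppose N ≡ 16 (mod 28); write N = 28j + 16. Since 7 ∣ 28, reducing mod 7 gives N ≡ 16 ≡ 2 (mod 7); since 4 ∣ 28, reducing mod 4 gives N ≡ 16 ≡ 0 (mod 4).

(←) Conversely, if N ≡ 2 (mod 7) and N ≡ 0 (mod 4), then by the Chinese remainder theorem N ≡ 16 (mod 28). This is exactly N ≡ 16 (mod 28).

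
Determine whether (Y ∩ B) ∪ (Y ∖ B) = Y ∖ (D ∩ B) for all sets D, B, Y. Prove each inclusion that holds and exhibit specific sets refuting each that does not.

Reverse inclusion. Let x ∈ Y ∖ (D ∩ B). Then either x ∈ Y and x ∉ D, B; or x ∈ D ∩ Y and x ∉ B; or x ∈ B ∩ Y and x ∉ D. In each case x ∈ (Y ∩ B) ∪ (Y ∖ B), so Y ∖ (D ∩ B) ⊆ (Y ∩ B) ∪ (Y ∖ B).

Forward inclusion. This inclusion fails. Take D = {1}, B = {1}, Y = {1}; then 1 ∈ (Y ∩ B) ∪ (Y ∖ B) but 1 ∉ Y ∖ (D ∩ B).

Only the reverse inclusion holds.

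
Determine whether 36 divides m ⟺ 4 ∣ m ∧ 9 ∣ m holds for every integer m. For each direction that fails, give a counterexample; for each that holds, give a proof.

Both directions hold.

[⇒] If 36 ∣ m, write m = 36q. Since 36 = 9·4, m = 4·(9q), so 4 ∣ m; and since 36 = 4·9, m = 9·(4q), so 9 ∣ m.

[⇐] Suppose 4 ∣ m and 9 ∣ m. Any common multiple of 4 and 9 is a multiple of their lcm; here gcd(4, 9) = 1, so lcm(4, 9) = 4·9 = 36, so 36 ∣ m.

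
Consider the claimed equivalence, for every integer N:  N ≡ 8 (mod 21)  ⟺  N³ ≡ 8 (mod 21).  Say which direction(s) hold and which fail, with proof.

(→) Suppose N ≡ 8 (mod 21). Write N = 21j + 8. Then (21j + 8)³ = 9261j³ + 10584j² + 4032j + 512 = 21(441j³ + 504j² + 192j + 24) + 8, so N³ ≡ 8 (mod 21).

(←) This fails: take N = 2. Then 2³ = 8 ≡ 8 (mod 21), yet 2 ≡ 2 (mod 21), not 8.

The forward direction holds; the converse fails.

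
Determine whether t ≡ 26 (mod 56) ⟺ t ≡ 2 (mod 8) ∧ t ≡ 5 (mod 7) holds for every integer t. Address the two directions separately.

Both directions hold; the statement is true.

[⇒] Suppose t ≡ 26 (mod 56); write t = 56j + 26. Since 8 ∣ 56, reducing mod 8 gives t ≡ 26 ≡ 2 (mod 8); since 7 ∣ 56, reducing mod 7 gives t ≡ 26 ≡ 5 (mod 7).

[⇐] Conversely, if t ≡ 2 (mod 8) and t ≡ 5 (mod 7), then by the Chinese remainder theorem t ≡ 26 (mod 56). This is exactly t ≡ 26 (mod 56).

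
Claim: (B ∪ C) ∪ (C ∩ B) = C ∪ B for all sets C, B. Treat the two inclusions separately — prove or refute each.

Forward inclusion. Let x ∈ (B ∪ C) ∪ (C ∩ B). Then either x ∈ C and x ∉ B; or x ∈ B and x ∉ C; or x ∈ C ∩ B. In each case x ∈ C ∪ B, so (B ∪ C) ∪ (C ∩ B) ⊆ C ∪ B.

Reverse inclusion. Let x ∈ C ∪ B. Then either x ∈ C and x ∉ B; or x ∈ B and x ∉ C; or x ∈ C ∩ B. In each case x ∈ (B ∪ C) ∪ (C ∩ B), so C ∪ B ⊆ (B ∪ C) ∪ (C ∩ B).

Both inclusions hold; the sets are equal.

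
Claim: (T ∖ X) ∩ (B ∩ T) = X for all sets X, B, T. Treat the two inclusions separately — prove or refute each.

(⊆) fails and (⊇) fails.

(⊆) This inclusion fails. Take X = ∅, B = {1}, T = {1}; then 1 ∈ (T ∖ X) ∩ (B ∩ T) but 1 ∉ X.

(⊇) This inclusion fails. Take X = {1}, B = ∅, T = ∅; then 1 ∈ X but 1 ∉ (T ∖ X) ∩ (B ∩ T).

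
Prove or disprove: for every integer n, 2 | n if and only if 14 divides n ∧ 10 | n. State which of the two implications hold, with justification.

Only the reverse direction holds.

(⇒) This fails: take n = 2. Certainly 2 ∣ 2, but 14 ∤ 2.

(⇐) Suppose 14 ∣ n and 10 ∣ n. Any common multiple of 14 and 10 is a multiple of their lcm; here lcm(14, 10) = 14·10/gcd(14, 10) = 140/2 = 70, so 70 ∣ n. Since 2 ∣ 70, it follows that 2 ∣ n.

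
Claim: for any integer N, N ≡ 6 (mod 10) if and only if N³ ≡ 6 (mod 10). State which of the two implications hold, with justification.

(⟹) Suppose N ≡ 6 (mod 10). Write N = 10j + 6. Then (10j + 6)³ = 1000j³ + 1800j² + 1080j + 216 = 10(100j³ + 180j² + 108j + 21) + 6, so N³ ≡ 6 (mod 10).

(⟸) For the converse, argue contrapositively. If N ≢ 6 (mod 10), then N is congruent to one of 0, 1, 2, 3, 4, 5, 7, 8, 9 modulo 10, and these give N³ ≡ 0, 1, 8, 7, 4, 5, 3, 2, 9 respectively — never 6.

Equivalent; both directions hold.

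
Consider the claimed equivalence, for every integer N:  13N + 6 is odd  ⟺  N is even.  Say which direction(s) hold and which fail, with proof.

Both directions fail.

(⇒) This fails: N = 3 gives 13N + 6 = 45, which is odd, but 3 is odd, not even.

(⇐) This also fails: N = 6 is even, but 13N + 6 = 84 is even, not odd.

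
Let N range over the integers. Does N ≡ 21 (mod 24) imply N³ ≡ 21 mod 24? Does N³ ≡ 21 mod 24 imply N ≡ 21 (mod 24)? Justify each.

Both implications hold.

Converse. Suppose N³ ≡ 21 (mod 24). The only residue r in {0, …, 23} with r³ ≡ 21 (mod 24) is r = 21, so N ≡ 21 (mod 24).

Forward direction. Suppose N ≡ 21 (mod 24). Write N = 24j + 21. Then (24j + 21)³ = 13824j³ + 36288j² + 31752j + 9261 = 24(576j³ + 1512j² + 1323j + 385) + 21, so N³ ≡ 21 (mod 24).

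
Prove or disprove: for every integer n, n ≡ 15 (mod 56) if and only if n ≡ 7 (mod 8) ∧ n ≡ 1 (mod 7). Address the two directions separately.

(⟹) Suppose n ≡ 15 (mod 56); write n = 56j + 15. Since 8 ∣ 56, reducing mod 8 gives n ≡ 15 ≡ 7 (mod 8); since 7 ∣ 56, reducing mod 7 gives n ≡ 15 ≡ 1 (mod 7).

(⟸) Conversely, if n ≡ 7 (mod 8) and n ≡ 1 (mod 7), then by the Chinese remainder theorem n ≡ 15 (mod 56). This is exactly n ≡ 15 (mod 56).

Both implications hold.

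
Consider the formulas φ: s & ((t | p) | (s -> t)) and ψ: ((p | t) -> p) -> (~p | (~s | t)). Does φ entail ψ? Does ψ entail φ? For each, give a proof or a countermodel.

(→) This fails. Under s = T, t = F, p = T, the left side is true but the right side is false.

(←) This fails. Under s = F, t = F, p = F, the left side is false but the right side is true.

Neither direction holds.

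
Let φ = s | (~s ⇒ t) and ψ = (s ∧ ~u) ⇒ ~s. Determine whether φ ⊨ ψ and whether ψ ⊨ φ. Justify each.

Neither implication holds.

[⇒] This fails. Under t = F, s = T, u = F, the left side is true but the right side is false.

[⇐] This fails. Under t = F, s = F, u = F, the left side is false but the right side is true.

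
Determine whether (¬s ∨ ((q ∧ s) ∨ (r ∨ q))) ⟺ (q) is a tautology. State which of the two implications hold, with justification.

[⇒] This fails. Under q = F, r = F, s = F, the left side is true but the right side is false.

[⇐] Assume the antecedent. If q is true, ¬s ∨ ((q ∧ s) ∨ (r ∨ q)) reduces to true regardless of the other variables. If q is false, the antecedent cannot hold. Either way ¬s ∨ ((q ∧ s) ∨ (r ∨ q)) holds.

(⇒) fails; (⇐) holds.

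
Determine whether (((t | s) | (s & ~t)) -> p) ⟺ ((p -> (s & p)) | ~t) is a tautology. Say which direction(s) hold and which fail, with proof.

(⟹) This fails. Under p = T, t = T, s = F, the left side is true but the right side is false.

(⟸) This fails. Under p = F, t = T, s = F, the left side is false but the right side is true.

Both directions fail.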